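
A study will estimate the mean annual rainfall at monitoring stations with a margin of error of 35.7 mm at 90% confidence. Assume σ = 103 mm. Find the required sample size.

23

For a mean, the margin of error is E = z·σ/√n, so n = (zσ/E)².
At 90% confidence, z = 1.645.
n = (1.645 × 103 / 35.7)² = 22.53
Round up: n = 23.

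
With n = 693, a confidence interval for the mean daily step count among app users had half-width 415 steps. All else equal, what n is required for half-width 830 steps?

Margin of error scales as 1/√n, so n₂ = n₁·(E₁/E₂)².
n₂ = 693 × (415/830)² = 693 × 0.25 = 173.25
Round up: n₂ = 174.

174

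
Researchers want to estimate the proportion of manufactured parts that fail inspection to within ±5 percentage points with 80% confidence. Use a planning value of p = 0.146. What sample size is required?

82

For a proportion with margin E = 0.05 at 80% confidence, z = 1.282.
n = p̂(1−p̂)(z/E)² = 0.146 × 0.854 × (1.282/0.05)² = 81.97
Round up: n = 82.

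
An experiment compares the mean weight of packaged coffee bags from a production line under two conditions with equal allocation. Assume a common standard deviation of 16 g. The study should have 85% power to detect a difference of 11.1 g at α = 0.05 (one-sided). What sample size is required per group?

For two equal groups, n per group = 2·((z_α + z_β)·σ/δ)².
z_α = 1.645; z_β = 1.036 (power 85%).
n = 2 × (2.681 × 16 / 11.1)² = 2 × 14.93 = 29.86
Round up: n = 30 per group.

30 per group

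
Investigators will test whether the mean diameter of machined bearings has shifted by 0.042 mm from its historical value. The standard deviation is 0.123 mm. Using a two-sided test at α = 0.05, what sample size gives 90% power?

For a one-sample z-test, n = ((z_{α/2} + z_β)·σ/δ)².
z_{α/2} = 1.960 (two-sided α = 0.05); z_β = 1.282 (power 90% → β = 0.1).
n = (3.242 × 0.123 / 0.042)² = 90.14
Round up: n = 91.

n = 91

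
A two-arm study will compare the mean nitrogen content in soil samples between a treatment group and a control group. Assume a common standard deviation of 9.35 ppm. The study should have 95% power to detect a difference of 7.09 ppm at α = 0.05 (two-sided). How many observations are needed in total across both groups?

For two equal groups, n per group = 2·((z_{α/2} + z_β)·σ/δ)².
z_{α/2} = 1.960; z_β = 1.645 (power 95%).
n = 2 × (3.605 × 9.35 / 7.09)² = 2 × 22.60 = 45.20
Round up: n = 46 per group.
Total across both groups: 2 × 46 = 92.

92 total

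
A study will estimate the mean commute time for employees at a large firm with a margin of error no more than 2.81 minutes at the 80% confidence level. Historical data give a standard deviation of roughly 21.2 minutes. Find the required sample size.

94

For a mean, the margin of error is E = z·σ/√n, so n = (zσ/E)².
At 80% confidence, z = 1.282.
n = (1.282 × 21.2 / 2.81)² = 93.55
Round up: n = 94.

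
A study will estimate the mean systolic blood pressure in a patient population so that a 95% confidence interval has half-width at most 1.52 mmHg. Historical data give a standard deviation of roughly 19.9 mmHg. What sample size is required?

659

For a mean, the margin of error is E = z·σ/√n, so n = (zσ/E)².
At 95% confidence, z = 1.960.
n = (1.960 × 19.9 / 1.52)² = 658.46
Round up: n = 659.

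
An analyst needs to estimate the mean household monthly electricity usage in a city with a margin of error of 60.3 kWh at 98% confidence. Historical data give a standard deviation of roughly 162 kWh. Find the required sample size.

For a mean, the margin of error is E = z·σ/√n, so n = (zσ/E)².
At 98% confidence, z = 2.326.
n = (2.326 × 162 / 60.3)² = 39.05
Round up: n = 40.

40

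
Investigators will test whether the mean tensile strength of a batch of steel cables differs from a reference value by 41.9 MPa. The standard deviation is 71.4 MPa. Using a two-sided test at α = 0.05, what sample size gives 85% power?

27

For a one-sample z-test, n = ((z_{α/2} + z_β)·σ/δ)².
z_{α/2} = 1.960 (two-sided α = 0.05); z_β = 1.036 (power 85% → β = 0.15).
n = (2.996 × 71.4 / 41.9)² = 26.06
Round up: n = 27.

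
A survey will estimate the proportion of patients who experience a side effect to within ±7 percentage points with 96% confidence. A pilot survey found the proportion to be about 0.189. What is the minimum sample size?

132

For a proportion with margin E = 0.07 at 96% confidence, z = 2.054.
n = p̂(1−p̂)(z/E)² = 0.189 × 0.811 × (2.054/0.07)² = 131.97
Round up: n = 132.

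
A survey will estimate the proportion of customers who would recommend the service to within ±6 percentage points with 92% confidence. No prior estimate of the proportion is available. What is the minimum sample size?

For a proportion with margin E = 0.06 at 92% confidence, z = 1.751.
With no prior estimate, use p = 0.5, which maximizes p(1−p) at 0.25.
n = 0.25 × (z/E)² = 0.25 × (1.751/0.06)² = 212.92
Round up: n = 213.

213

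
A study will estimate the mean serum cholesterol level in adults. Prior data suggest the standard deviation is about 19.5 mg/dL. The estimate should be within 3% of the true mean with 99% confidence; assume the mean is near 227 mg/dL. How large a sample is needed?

For a mean, the margin of error is E = z·σ/√n, so n = (zσ/E)².
At 99% confidence, z = 2.576.
E = 3% of 227 = 6.81 mg/dL.
n = (2.576 × 19.5 / 6.81)² = 54.41
Round up: n = 55.

55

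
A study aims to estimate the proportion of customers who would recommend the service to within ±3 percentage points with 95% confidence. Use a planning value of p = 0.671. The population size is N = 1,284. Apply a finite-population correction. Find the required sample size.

544

For a proportion with margin E = 0.03 at 95% confidence, z = 1.960.
n = p̂(1−p̂)(z/E)² = 0.671 × 0.329 × (1.960/0.03)² = 942.30 — call this n₀.
Finite-population correction with N = 1,284: n = n₀ / (1 + (n₀−1)/N) = 942.30 / 1.733 = 543.74
Round up: n = 544.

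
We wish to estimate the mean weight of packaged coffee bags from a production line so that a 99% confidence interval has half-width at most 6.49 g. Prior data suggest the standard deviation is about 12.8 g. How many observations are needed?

26

For a mean, the margin of error is E = z·σ/√n, so n = (zσ/E)².
At 99% confidence, z = 2.576.
n = (2.576 × 12.8 / 6.49)² = 25.81
Round up: n = 26.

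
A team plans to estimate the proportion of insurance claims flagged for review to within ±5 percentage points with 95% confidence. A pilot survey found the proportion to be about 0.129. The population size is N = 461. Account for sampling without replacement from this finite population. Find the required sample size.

For a proportion with margin E = 0.05 at 95% confidence, z = 1.960.
n = p̂(1−p̂)(z/E)² = 0.129 × 0.871 × (1.960/0.05)² = 172.66 — call this n₀.
Finite-population correction with N = 461: n = n₀ / (1 + (n₀−1)/N) = 172.66 / 1.372 = 125.85
Round up: n = 126.

n = 126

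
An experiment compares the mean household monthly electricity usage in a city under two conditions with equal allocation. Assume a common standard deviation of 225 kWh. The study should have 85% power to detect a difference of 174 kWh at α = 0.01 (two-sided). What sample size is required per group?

For two equal groups, n per group = 2·((z_{α/2} + z_β)·σ/δ)².
z_{α/2} = 2.576; z_β = 1.036 (power 85%).
n = 2 × (3.612 × 225 / 174)² = 2 × 21.82 = 43.64
Round up: n = 44 per group.

44 per group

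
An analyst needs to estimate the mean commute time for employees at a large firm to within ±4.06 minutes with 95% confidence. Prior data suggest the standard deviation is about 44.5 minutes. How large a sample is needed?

For a mean, the margin of error is E = z·σ/√n, so n = (zσ/E)².
At 95% confidence, z = 1.960.
n = (1.960 × 44.5 / 4.06)² = 461.51
Round up: n = 462.

462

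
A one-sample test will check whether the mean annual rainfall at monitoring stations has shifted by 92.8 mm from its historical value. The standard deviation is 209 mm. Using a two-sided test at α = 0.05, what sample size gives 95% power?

66

For a one-sample z-test, n = ((z_{α/2} + z_β)·σ/δ)².
z_{α/2} = 1.960 (two-sided α = 0.05); z_β = 1.645 (power 95% → β = 0.05).
n = (3.605 × 209 / 92.8)² = 65.92
Round up: n = 66.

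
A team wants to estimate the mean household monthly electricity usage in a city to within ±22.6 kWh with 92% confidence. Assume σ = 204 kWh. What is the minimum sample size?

250

For a mean, the margin of error is E = z·σ/√n, so n = (zσ/E)².
At 92% confidence, z = 1.751.
n = (1.751 × 204 / 22.6)² = 249.81
Round up: n = 250.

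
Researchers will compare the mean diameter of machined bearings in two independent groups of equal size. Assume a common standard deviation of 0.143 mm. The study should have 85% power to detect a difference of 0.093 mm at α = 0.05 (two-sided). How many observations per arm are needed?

For two equal groups, n per group = 2·((z_{α/2} + z_β)·σ/δ)².
z_{α/2} = 1.960; z_β = 1.036 (power 85%).
n = 2 × (2.996 × 0.143 / 0.093)² = 2 × 21.22 = 42.44
Round up: n = 43 per group.

43 per group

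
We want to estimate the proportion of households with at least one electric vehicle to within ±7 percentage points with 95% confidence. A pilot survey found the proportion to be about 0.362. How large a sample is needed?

For a proportion with margin E = 0.07 at 95% confidence, z = 1.960.
n = p̂(1−p̂)(z/E)² = 0.362 × 0.638 × (1.960/0.07)² = 181.07
Round up: n = 182.

n = 182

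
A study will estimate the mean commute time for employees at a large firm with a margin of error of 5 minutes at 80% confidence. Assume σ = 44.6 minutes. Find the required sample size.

For a mean, the margin of error is E = z·σ/√n, so n = (zσ/E)².
At 80% confidence, z = 1.282.
n = (1.282 × 44.6 / 5)² = 130.77
Round up: n = 131.

n = 131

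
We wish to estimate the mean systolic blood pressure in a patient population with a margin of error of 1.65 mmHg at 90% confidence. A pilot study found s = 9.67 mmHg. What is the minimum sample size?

For a mean, the margin of error is E = z·σ/√n, so n = (zσ/E)².
At 90% confidence, z = 1.645.
n = (1.645 × 9.67 / 1.65)² = 92.94
Round up: n = 93.

93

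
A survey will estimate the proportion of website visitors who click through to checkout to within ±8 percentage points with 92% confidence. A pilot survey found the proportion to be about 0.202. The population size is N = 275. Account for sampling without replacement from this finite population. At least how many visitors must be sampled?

61

For a proportion with margin E = 0.08 at 92% confidence, z = 1.751.
n = p̂(1−p̂)(z/E)² = 0.202 × 0.798 × (1.751/0.08)² = 77.22 — call this n₀.
Finite-population correction with N = 275: n = n₀ / (1 + (n₀−1)/N) = 77.22 / 1.277 = 60.47
Round up: n = 61.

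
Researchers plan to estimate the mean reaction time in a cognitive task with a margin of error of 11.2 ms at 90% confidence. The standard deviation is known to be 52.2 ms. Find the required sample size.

For a mean, the margin of error is E = z·σ/√n, so n = (zσ/E)².
At 90% confidence, z = 1.645.
n = (1.645 × 52.2 / 11.2)² = 58.78
Round up: n = 59.

n = 59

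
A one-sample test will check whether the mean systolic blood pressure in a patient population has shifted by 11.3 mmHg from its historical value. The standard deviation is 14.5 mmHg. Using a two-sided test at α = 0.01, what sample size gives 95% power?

For a one-sample z-test, n = ((z_{α/2} + z_β)·σ/δ)².
z_{α/2} = 2.576 (two-sided α = 0.01); z_β = 1.645 (power 95% → β = 0.05).
n = (4.221 × 14.5 / 11.3)² = 29.34
Round up: n = 30.

30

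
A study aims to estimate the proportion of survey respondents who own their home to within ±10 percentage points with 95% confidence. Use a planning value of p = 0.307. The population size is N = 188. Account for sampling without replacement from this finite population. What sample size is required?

For a proportion with margin E = 0.1 at 95% confidence, z = 1.960.
n = p̂(1−p̂)(z/E)² = 0.307 × 0.693 × (1.960/0.1)² = 81.73 — call this n₀.
Finite-population correction with N = 188: n = n₀ / (1 + (n₀−1)/N) = 81.73 / 1.429 = 57.19
Round up: n = 58.

58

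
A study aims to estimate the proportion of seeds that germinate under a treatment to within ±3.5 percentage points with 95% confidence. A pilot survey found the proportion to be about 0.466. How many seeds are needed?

781

For a proportion with margin E = 0.035 at 95% confidence, z = 1.960.
n = p̂(1−p̂)(z/E)² = 0.466 × 0.534 × (1.960/0.035)² = 780.37
Round up: n = 781.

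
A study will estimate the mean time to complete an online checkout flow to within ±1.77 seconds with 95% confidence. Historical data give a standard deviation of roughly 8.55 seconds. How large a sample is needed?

90

For a mean, the margin of error is E = z·σ/√n, so n = (zσ/E)².
At 95% confidence, z = 1.960.
n = (1.960 × 8.55 / 1.77)² = 89.64
Round up: n = 90.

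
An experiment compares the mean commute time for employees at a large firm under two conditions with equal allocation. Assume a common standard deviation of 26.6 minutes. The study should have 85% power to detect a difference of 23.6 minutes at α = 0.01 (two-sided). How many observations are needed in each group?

34 per group

For two equal groups, n per group = 2·((z_{α/2} + z_β)·σ/δ)².
z_{α/2} = 2.576; z_β = 1.036 (power 85%).
n = 2 × (3.612 × 26.6 / 23.6)² = 2 × 16.57 = 33.14
Round up: n = 34 per group.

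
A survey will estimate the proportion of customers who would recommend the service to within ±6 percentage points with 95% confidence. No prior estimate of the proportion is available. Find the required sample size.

For a proportion with margin E = 0.06 at 95% confidence, z = 1.960.
With no prior estimate, use p = 0.5, which maximizes p(1−p) at 0.25.
n = 0.25 × (z/E)² = 0.25 × (1.960/0.06)² = 266.78
Round up: n = 267.

n = 267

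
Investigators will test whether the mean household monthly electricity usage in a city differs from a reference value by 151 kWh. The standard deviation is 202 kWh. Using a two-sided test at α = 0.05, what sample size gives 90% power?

For a one-sample z-test, n = ((z_{α/2} + z_β)·σ/δ)².
z_{α/2} = 1.960 (two-sided α = 0.05); z_β = 1.282 (power 90% → β = 0.1).
n = (3.242 × 202 / 151)² = 18.81
Round up: n = 19.

19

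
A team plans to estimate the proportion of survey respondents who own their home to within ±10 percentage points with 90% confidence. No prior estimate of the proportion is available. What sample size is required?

For a proportion with margin E = 0.1 at 90% confidence, z = 1.645.
With no prior estimate, use p = 0.5, which maximizes p(1−p) at 0.25.
n = 0.25 × (z/E)² = 0.25 × (1.645/0.1)² = 67.65
Round up: n = 68.

n = 68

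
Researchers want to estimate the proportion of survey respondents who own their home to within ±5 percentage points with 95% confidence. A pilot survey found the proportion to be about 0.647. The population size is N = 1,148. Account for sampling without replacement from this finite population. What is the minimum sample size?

For a proportion with margin E = 0.05 at 95% confidence, z = 1.960.
n = p̂(1−p̂)(z/E)² = 0.647 × 0.353 × (1.960/0.05)² = 350.95 — call this n₀.
Finite-population correction with N = 1,148: n = n₀ / (1 + (n₀−1)/N) = 350.95 / 1.305 = 268.93
Round up: n = 269.

n = 269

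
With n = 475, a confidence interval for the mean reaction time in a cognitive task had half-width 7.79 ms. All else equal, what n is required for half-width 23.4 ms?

Margin of error scales as 1/√n, so n₂ = n₁·(E₁/E₂)².
n₂ = 475 × (7.79/23.4)² = 475 × 0.1108 = 52.63
Round up: n₂ = 53.

n = 53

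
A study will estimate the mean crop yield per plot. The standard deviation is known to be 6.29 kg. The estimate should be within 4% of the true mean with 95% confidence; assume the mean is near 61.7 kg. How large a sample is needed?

For a mean, the margin of error is E = z·σ/√n, so n = (zσ/E)².
At 95% confidence, z = 1.960.
E = 4% of 61.7 = 2.468 kg.
n = (1.960 × 6.29 / 2.468)² = 24.95
Round up: n = 25.

25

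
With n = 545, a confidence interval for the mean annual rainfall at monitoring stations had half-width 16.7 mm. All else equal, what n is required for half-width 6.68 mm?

3407

Margin of error scales as 1/√n, so n₂ = n₁·(E₁/E₂)².
n₂ = 545 × (16.7/6.68)² = 545 × 6.25 = 3406.25
Round up: n₂ = 3407.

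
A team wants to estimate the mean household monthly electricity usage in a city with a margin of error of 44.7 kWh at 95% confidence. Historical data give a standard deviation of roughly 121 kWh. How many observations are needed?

29

For a mean, the margin of error is E = z·σ/√n, so n = (zσ/E)².
At 95% confidence, z = 1.960.
n = (1.960 × 121 / 44.7)² = 28.15
Round up: n = 29.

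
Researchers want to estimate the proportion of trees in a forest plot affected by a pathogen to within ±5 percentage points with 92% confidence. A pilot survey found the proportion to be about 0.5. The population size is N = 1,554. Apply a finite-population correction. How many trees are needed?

For a proportion with margin E = 0.05 at 92% confidence, z = 1.751.
n = p̂(1−p̂)(z/E)² = 0.5 × 0.5 × (1.751/0.05)² = 306.60 — call this n₀.
Finite-population correction with N = 1,554: n = n₀ / (1 + (n₀−1)/N) = 306.60 / 1.197 = 256.14
Round up: n = 257.

257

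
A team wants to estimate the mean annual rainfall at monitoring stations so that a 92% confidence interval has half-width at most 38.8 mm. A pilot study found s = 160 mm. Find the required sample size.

For a mean, the margin of error is E = z·σ/√n, so n = (zσ/E)².
At 92% confidence, z = 1.751.
n = (1.751 × 160 / 38.8)² = 52.14
Round up: n = 53.

n = 53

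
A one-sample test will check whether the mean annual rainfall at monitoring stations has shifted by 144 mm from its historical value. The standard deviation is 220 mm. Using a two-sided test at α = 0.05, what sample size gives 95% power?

31

For a one-sample z-test, n = ((z_{α/2} + z_β)·σ/δ)².
z_{α/2} = 1.960 (two-sided α = 0.05); z_β = 1.645 (power 95% → β = 0.05).
n = (3.605 × 220 / 144)² = 30.33
Round up: n = 31.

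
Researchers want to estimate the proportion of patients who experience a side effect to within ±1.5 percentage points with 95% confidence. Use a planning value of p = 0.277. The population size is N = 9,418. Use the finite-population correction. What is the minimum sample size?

n = 2509

For a proportion with margin E = 0.015 at 95% confidence, z = 1.960.
n = p̂(1−p̂)(z/E)² = 0.277 × 0.723 × (1.960/0.015)² = 3419.38 — call this n₀.
Finite-population correction with N = 9,418: n = n₀ / (1 + (n₀−1)/N) = 3419.38 / 1.363 = 2508.72
Round up: n = 2509.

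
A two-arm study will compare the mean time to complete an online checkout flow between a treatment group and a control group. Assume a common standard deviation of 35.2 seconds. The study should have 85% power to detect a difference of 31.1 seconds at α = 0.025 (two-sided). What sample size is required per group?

28 per group

For two equal groups, n per group = 2·((z_{α/2} + z_β)·σ/δ)².
z_{α/2} = 2.241; z_β = 1.036 (power 85%).
n = 2 × (3.277 × 35.2 / 31.1)² = 2 × 13.76 = 27.52
Round up: n = 28 per group.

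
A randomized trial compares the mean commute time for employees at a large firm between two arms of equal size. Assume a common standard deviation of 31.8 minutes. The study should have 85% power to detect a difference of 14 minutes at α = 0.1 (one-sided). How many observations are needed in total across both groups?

For two equal groups, n per group = 2·((z_α + z_β)·σ/δ)².
z_α = 1.282; z_β = 1.036 (power 85%).
n = 2 × (2.318 × 31.8 / 14)² = 2 × 27.72 = 55.44
Round up: n = 56 per group.
Total across both groups: 2 × 56 = 112.

112 total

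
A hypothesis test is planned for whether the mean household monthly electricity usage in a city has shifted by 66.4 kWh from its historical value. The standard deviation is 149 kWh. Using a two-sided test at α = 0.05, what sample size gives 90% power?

53

For a one-sample z-test, n = ((z_{α/2} + z_β)·σ/δ)².
z_{α/2} = 1.960 (two-sided α = 0.05); z_β = 1.282 (power 90% → β = 0.1).
n = (3.242 × 149 / 66.4)² = 52.93
Round up: n = 53.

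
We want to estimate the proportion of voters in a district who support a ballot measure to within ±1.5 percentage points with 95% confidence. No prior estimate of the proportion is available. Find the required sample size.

For a proportion with margin E = 0.015 at 95% confidence, z = 1.960.
With no prior estimate, use p = 0.5, which maximizes p(1−p) at 0.25.
n = 0.25 × (z/E)² = 0.25 × (1.960/0.015)² = 4268.44
Round up: n = 4269.

4269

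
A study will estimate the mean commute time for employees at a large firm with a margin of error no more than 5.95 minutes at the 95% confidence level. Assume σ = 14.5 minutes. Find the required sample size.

For a mean, the margin of error is E = z·σ/√n, so n = (zσ/E)².
At 95% confidence, z = 1.960.
n = (1.960 × 14.5 / 5.95)² = 22.81
Round up: n = 23.

23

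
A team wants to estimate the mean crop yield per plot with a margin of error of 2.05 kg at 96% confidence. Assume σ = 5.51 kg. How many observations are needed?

n = 31

For a mean, the margin of error is E = z·σ/√n, so n = (zσ/E)².
At 96% confidence, z = 2.054.
n = (2.054 × 5.51 / 2.05)² = 30.48
Round up: n = 31.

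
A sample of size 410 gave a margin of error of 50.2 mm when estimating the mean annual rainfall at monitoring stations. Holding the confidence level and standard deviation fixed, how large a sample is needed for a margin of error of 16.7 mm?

Margin of error scales as 1/√n, so n₂ = n₁·(E₁/E₂)².
n₂ = 410 × (50.2/16.7)² = 410 × 9.036 = 3704.76
Round up: n₂ = 3705.

3705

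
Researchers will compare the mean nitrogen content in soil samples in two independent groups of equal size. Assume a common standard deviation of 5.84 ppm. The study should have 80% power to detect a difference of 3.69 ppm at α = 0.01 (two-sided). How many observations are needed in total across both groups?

For two equal groups, n per group = 2·((z_{α/2} + z_β)·σ/δ)².
z_{α/2} = 2.576; z_β = 0.842 (power 80%).
n = 2 × (3.418 × 5.84 / 3.69)² = 2 × 29.26 = 58.52
Round up: n = 59 per group.
Total across both groups: 2 × 59 = 118.

118 total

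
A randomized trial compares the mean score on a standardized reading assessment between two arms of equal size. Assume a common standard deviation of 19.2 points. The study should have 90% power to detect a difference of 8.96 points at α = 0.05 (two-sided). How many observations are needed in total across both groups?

For two equal groups, n per group = 2·((z_{α/2} + z_β)·σ/δ)².
z_{α/2} = 1.960; z_β = 1.282 (power 90%).
n = 2 × (3.242 × 19.2 / 8.96)² = 2 × 48.26 = 96.52
Round up: n = 97 per group.
Total across both groups: 2 × 97 = 194.

194 total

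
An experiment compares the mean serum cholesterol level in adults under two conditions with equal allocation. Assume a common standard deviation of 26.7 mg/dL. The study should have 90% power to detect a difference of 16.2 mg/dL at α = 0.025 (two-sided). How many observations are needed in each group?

For two equal groups, n per group = 2·((z_{α/2} + z_β)·σ/δ)².
z_{α/2} = 2.241; z_β = 1.282 (power 90%).
n = 2 × (3.523 × 26.7 / 16.2)² = 2 × 33.71 = 67.42
Round up: n = 68 per group.

68 per group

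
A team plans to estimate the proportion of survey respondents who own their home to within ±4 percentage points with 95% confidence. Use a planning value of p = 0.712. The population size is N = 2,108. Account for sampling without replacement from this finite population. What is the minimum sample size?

For a proportion with margin E = 0.04 at 95% confidence, z = 1.960.
n = p̂(1−p̂)(z/E)² = 0.712 × 0.288 × (1.960/0.04)² = 492.34 — call this n₀.
Finite-population correction with N = 2,108: n = n₀ / (1 + (n₀−1)/N) = 492.34 / 1.233 = 399.30
Round up: n = 400.

400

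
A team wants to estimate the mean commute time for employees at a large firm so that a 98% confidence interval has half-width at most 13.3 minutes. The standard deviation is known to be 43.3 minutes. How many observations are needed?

n = 58

For a mean, the margin of error is E = z·σ/√n, so n = (zσ/E)².
At 98% confidence, z = 2.326.
n = (2.326 × 43.3 / 13.3)² = 57.34
Round up: n = 58.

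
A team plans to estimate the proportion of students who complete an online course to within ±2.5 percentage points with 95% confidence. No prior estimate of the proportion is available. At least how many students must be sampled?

For a proportion with margin E = 0.025 at 95% confidence, z = 1.960.
With no prior estimate, use p = 0.5, which maximizes p(1−p) at 0.25.
n = 0.25 × (z/E)² = 0.25 × (1.960/0.025)² = 1536.64
Round up: n = 1537.

1537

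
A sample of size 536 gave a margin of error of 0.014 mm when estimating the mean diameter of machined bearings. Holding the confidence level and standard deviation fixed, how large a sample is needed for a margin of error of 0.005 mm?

4203

Margin of error scales as 1/√n, so n₂ = n₁·(E₁/E₂)².
n₂ = 536 × (0.014/0.005)² = 536 × 7.84 = 4202.24
Round up: n₂ = 4203.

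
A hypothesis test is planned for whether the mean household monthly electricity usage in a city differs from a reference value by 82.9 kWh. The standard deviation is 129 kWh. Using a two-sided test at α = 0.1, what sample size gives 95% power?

For a one-sample z-test, n = ((z_{α/2} + z_β)·σ/δ)².
z_{α/2} = 1.645 (two-sided α = 0.1); z_β = 1.645 (power 95% → β = 0.05).
n = (3.290 × 129 / 82.9)² = 26.21
Round up: n = 27.

n = 27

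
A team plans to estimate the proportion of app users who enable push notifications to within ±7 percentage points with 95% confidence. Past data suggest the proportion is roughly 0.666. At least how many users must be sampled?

175

For a proportion with margin E = 0.07 at 95% confidence, z = 1.960.
n = p̂(1−p̂)(z/E)² = 0.666 × 0.334 × (1.960/0.07)² = 174.40
Round up: n = 175.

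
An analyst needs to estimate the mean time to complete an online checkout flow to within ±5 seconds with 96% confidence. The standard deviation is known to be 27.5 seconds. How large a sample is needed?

For a mean, the margin of error is E = z·σ/√n, so n = (zσ/E)².
At 96% confidence, z = 2.054.
n = (2.054 × 27.5 / 5)² = 127.62
Round up: n = 128.

128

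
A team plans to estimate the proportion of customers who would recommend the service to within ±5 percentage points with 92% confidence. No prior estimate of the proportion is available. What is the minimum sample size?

For a proportion with margin E = 0.05 at 92% confidence, z = 1.751.
With no prior estimate, use p = 0.5, which maximizes p(1−p) at 0.25.
n = 0.25 × (z/E)² = 0.25 × (1.751/0.05)² = 306.60
Round up: n = 307.

307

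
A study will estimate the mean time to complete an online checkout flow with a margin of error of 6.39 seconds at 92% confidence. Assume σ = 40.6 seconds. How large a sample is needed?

For a mean, the margin of error is E = z·σ/√n, so n = (zσ/E)².
At 92% confidence, z = 1.751.
n = (1.751 × 40.6 / 6.39)² = 123.77
Round up: n = 124.

n = 124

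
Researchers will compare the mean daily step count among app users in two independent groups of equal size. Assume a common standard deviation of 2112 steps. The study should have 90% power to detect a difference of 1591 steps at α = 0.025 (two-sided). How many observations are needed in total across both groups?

For two equal groups, n per group = 2·((z_{α/2} + z_β)·σ/δ)².
z_{α/2} = 2.241; z_β = 1.282 (power 90%).
n = 2 × (3.523 × 2112 / 1591)² = 2 × 21.87 = 43.74
Round up: n = 44 per group.
Total across both groups: 2 × 44 = 88.

88 total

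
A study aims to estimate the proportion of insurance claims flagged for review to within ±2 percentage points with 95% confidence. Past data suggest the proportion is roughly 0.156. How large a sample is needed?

1265

For a proportion with margin E = 0.02 at 95% confidence, z = 1.960.
n = p̂(1−p̂)(z/E)² = 0.156 × 0.844 × (1.960/0.02)² = 1264.50
Round up: n = 1265.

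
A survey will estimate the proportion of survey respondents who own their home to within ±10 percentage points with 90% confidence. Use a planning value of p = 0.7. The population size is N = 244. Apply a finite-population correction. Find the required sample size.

For a proportion with margin E = 0.1 at 90% confidence, z = 1.645.
n = p̂(1−p̂)(z/E)² = 0.7 × 0.3 × (1.645/0.1)² = 56.83 — call this n₀.
Finite-population correction with N = 244: n = n₀ / (1 + (n₀−1)/N) = 56.83 / 1.229 = 46.24
Round up: n = 47.

47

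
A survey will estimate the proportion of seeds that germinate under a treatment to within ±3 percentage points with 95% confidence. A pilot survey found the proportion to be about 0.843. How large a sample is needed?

For a proportion with margin E = 0.03 at 95% confidence, z = 1.960.
n = p̂(1−p̂)(z/E)² = 0.843 × 0.157 × (1.960/0.03)² = 564.93
Round up: n = 565.

565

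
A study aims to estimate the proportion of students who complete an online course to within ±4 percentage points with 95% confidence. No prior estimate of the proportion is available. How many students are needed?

601

For a proportion with margin E = 0.04 at 95% confidence, z = 1.960.
With no prior estimate, use p = 0.5, which maximizes p(1−p) at 0.25.
n = 0.25 × (z/E)² = 0.25 × (1.960/0.04)² = 600.25
Round up: n = 601.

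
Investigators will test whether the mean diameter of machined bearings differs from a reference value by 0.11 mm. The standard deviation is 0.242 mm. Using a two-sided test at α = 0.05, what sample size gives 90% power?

For a one-sample z-test, n = ((z_{α/2} + z_β)·σ/δ)².
z_{α/2} = 1.960 (two-sided α = 0.05); z_β = 1.282 (power 90% → β = 0.1).
n = (3.242 × 0.242 / 0.11)² = 50.87
Round up: n = 51.

51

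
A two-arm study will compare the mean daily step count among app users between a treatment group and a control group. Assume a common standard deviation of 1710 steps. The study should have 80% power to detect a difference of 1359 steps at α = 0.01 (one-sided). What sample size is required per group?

32 per group

For two equal groups, n per group = 2·((z_α + z_β)·σ/δ)².
z_α = 2.326; z_β = 0.842 (power 80%).
n = 2 × (3.168 × 1710 / 1359)² = 2 × 15.89 = 31.78
Round up: n = 32 per group.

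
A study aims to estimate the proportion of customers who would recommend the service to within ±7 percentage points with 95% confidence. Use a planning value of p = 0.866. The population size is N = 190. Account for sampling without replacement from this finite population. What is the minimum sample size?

For a proportion with margin E = 0.07 at 95% confidence, z = 1.960.
n = p̂(1−p̂)(z/E)² = 0.866 × 0.134 × (1.960/0.07)² = 90.98 — call this n₀.
Finite-population correction with N = 190: n = n₀ / (1 + (n₀−1)/N) = 90.98 / 1.474 = 61.72
Round up: n = 62.

62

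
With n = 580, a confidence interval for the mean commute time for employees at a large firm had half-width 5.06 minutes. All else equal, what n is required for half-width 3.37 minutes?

Margin of error scales as 1/√n, so n₂ = n₁·(E₁/E₂)².
n₂ = 580 × (5.06/3.37)² = 580 × 2.254 = 1307.32
Round up: n₂ = 1308.

1308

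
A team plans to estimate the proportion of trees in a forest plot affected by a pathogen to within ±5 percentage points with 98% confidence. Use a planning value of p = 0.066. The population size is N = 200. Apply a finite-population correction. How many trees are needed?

n = 81

For a proportion with margin E = 0.05 at 98% confidence, z = 2.326.
n = p̂(1−p̂)(z/E)² = 0.066 × 0.934 × (2.326/0.05)² = 133.40 — call this n₀.
Finite-population correction with N = 200: n = n₀ / (1 + (n₀−1)/N) = 133.40 / 1.662 = 80.26
Round up: n = 81.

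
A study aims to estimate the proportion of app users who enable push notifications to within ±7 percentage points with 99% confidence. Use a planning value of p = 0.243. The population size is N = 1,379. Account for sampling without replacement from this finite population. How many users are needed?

For a proportion with margin E = 0.07 at 99% confidence, z = 2.576.
n = p̂(1−p̂)(z/E)² = 0.243 × 0.757 × (2.576/0.07)² = 249.11 — call this n₀.
Finite-population correction with N = 1,379: n = n₀ / (1 + (n₀−1)/N) = 249.11 / 1.18 = 211.11
Round up: n = 212.

212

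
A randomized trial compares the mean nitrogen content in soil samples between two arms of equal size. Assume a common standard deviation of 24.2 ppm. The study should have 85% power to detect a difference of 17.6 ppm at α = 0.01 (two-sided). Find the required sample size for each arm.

50 per group

For two equal groups, n per group = 2·((z_{α/2} + z_β)·σ/δ)².
z_{α/2} = 2.576; z_β = 1.036 (power 85%).
n = 2 × (3.612 × 24.2 / 17.6)² = 2 × 24.67 = 49.34
Round up: n = 50 per group.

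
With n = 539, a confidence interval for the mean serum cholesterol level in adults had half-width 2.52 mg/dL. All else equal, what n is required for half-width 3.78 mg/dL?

240

Margin of error scales as 1/√n, so n₂ = n₁·(E₁/E₂)².
n₂ = 539 × (2.52/3.78)² = 539 × 0.4444 = 239.53
Round up: n₂ = 240.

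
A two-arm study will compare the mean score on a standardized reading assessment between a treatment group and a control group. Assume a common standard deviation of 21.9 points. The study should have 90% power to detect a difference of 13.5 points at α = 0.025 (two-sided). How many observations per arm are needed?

66 per group

For two equal groups, n per group = 2·((z_{α/2} + z_β)·σ/δ)².
z_{α/2} = 2.241; z_β = 1.282 (power 90%).
n = 2 × (3.523 × 21.9 / 13.5)² = 2 × 32.66 = 65.32
Round up: n = 66 per group.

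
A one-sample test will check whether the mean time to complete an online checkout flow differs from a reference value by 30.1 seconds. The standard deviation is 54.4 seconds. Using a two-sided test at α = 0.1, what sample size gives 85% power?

24

For a one-sample z-test, n = ((z_{α/2} + z_β)·σ/δ)².
z_{α/2} = 1.645 (two-sided α = 0.1); z_β = 1.036 (power 85% → β = 0.15).
n = (2.681 × 54.4 / 30.1)² = 23.48
Round up: n = 24.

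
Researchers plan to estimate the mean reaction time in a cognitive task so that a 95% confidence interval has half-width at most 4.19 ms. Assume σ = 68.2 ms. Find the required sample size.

For a mean, the margin of error is E = z·σ/√n, so n = (zσ/E)².
At 95% confidence, z = 1.960.
n = (1.960 × 68.2 / 4.19)² = 1017.78
Round up: n = 1018.

1018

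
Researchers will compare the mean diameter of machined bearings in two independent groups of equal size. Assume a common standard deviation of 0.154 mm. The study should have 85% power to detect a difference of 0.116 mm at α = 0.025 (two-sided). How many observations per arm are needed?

38 per group

For two equal groups, n per group = 2·((z_{α/2} + z_β)·σ/δ)².
z_{α/2} = 2.241; z_β = 1.036 (power 85%).
n = 2 × (3.277 × 0.154 / 0.116)² = 2 × 18.93 = 37.86
Round up: n = 38 per group.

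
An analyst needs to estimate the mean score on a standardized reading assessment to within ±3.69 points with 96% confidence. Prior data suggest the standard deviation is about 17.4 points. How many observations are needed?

For a mean, the margin of error is E = z·σ/√n, so n = (zσ/E)².
At 96% confidence, z = 2.054.
n = (2.054 × 17.4 / 3.69)² = 93.81
Round up: n = 94.

n = 94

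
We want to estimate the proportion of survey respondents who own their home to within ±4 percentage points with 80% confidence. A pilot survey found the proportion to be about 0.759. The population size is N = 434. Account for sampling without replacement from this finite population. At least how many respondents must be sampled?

132

For a proportion with margin E = 0.04 at 80% confidence, z = 1.282.
n = p̂(1−p̂)(z/E)² = 0.759 × 0.241 × (1.282/0.04)² = 187.89 — call this n₀.
Finite-population correction with N = 434: n = n₀ / (1 + (n₀−1)/N) = 187.89 / 1.431 = 131.30
Round up: n = 132.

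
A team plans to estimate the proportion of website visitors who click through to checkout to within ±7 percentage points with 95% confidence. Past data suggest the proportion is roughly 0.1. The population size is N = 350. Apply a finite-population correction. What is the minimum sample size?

59

For a proportion with margin E = 0.07 at 95% confidence, z = 1.960.
n = p̂(1−p̂)(z/E)² = 0.1 × 0.9 × (1.960/0.07)² = 70.56 — call this n₀.
Finite-population correction with N = 350: n = n₀ / (1 + (n₀−1)/N) = 70.56 / 1.199 = 58.85
Round up: n = 59.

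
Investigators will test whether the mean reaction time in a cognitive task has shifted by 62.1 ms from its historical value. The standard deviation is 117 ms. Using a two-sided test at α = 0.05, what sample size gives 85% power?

32

For a one-sample z-test, n = ((z_{α/2} + z_β)·σ/δ)².
z_{α/2} = 1.960 (two-sided α = 0.05); z_β = 1.036 (power 85% → β = 0.15).
n = (2.996 × 117 / 62.1)² = 31.86
Round up: n = 32.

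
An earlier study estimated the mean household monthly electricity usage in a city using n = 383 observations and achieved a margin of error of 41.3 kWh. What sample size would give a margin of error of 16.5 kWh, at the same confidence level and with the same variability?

n = 2400

Margin of error scales as 1/√n, so n₂ = n₁·(E₁/E₂)².
n₂ = 383 × (41.3/16.5)² = 383 × 6.265 = 2399.49
Round up: n₂ = 2400.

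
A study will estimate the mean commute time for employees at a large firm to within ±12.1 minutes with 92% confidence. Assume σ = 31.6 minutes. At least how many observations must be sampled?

21

For a mean, the margin of error is E = z·σ/√n, so n = (zσ/E)².
At 92% confidence, z = 1.751.
n = (1.751 × 31.6 / 12.1)² = 20.91
Round up: n = 21.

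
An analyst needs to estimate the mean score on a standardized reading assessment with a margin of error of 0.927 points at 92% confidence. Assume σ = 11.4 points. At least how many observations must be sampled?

464

For a mean, the margin of error is E = z·σ/√n, so n = (zσ/E)².
At 92% confidence, z = 1.751.
n = (1.751 × 11.4 / 0.927)² = 463.68
Round up: n = 464.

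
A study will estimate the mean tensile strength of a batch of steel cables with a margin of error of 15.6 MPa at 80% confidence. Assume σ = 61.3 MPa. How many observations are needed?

n = 26

For a mean, the margin of error is E = z·σ/√n, so n = (zσ/E)².
At 80% confidence, z = 1.282.
n = (1.282 × 61.3 / 15.6)² = 25.38
Round up: n = 26.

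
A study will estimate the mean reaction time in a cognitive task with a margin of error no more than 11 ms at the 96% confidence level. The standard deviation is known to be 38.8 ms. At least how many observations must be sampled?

For a mean, the margin of error is E = z·σ/√n, so n = (zσ/E)².
At 96% confidence, z = 2.054.
n = (2.054 × 38.8 / 11)² = 52.49
Round up: n = 53.

53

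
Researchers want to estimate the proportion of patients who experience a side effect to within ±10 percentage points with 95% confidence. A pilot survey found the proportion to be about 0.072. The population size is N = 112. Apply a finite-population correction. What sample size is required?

22

For a proportion with margin E = 0.1 at 95% confidence, z = 1.960.
n = p̂(1−p̂)(z/E)² = 0.072 × 0.928 × (1.960/0.1)² = 25.67 — call this n₀.
Finite-population correction with N = 112: n = n₀ / (1 + (n₀−1)/N) = 25.67 / 1.22 = 21.04
Round up: n = 22.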